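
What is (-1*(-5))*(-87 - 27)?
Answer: -570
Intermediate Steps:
(-1*(-5))*(-87 - 27) = 5*(-114) = -570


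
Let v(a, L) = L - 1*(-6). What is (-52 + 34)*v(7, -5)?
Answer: -18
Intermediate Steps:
v(a, L) = 6 + L (v(a, L) = L + 6 = 6 + L)
(-52 + 34)*v(7, -5) = (-52 + 34)*(6 - 5) = -18*1 = -18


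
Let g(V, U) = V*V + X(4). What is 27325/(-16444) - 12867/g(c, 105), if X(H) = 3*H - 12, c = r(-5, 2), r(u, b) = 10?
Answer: -26789681/205550 ≈ -130.33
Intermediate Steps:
c = 10
X(H) = -12 + 3*H
g(V, U) = V**2 (g(V, U) = V*V + (-12 + 3*4) = V**2 + (-12 + 12) = V**2 + 0 = V**2)
27325/(-16444) - 12867/g(c, 105) = 27325/(-16444) - 12867/(10**2) = 27325*(-1/16444) - 12867/100 = -27325/16444 - 12867*1/100 = -27325/16444 - 12867/100 = -26789681/205550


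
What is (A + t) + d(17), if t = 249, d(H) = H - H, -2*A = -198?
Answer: 348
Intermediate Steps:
A = 99 (A = -½*(-198) = 99)
d(H) = 0
(A + t) + d(17) = (99 + 249) + 0 = 348 + 0 = 348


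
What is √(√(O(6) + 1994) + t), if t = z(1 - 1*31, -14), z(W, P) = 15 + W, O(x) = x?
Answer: √(-15 + 20*√5) ≈ 5.4517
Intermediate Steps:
t = -15 (t = 15 + (1 - 1*31) = 15 + (1 - 31) = 15 - 30 = -15)
√(√(O(6) + 1994) + t) = √(√(6 + 1994) - 15) = √(√2000 - 15) = √(20*√5 - 15) = √(-15 + 20*√5)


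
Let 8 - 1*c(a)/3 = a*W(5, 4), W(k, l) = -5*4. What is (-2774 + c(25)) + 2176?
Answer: 926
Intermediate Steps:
W(k, l) = -20
c(a) = 24 + 60*a (c(a) = 24 - 3*a*(-20) = 24 - (-60)*a = 24 + 60*a)
(-2774 + c(25)) + 2176 = (-2774 + (24 + 60*25)) + 2176 = (-2774 + (24 + 1500)) + 2176 = (-2774 + 1524) + 2176 = -1250 + 2176 = 926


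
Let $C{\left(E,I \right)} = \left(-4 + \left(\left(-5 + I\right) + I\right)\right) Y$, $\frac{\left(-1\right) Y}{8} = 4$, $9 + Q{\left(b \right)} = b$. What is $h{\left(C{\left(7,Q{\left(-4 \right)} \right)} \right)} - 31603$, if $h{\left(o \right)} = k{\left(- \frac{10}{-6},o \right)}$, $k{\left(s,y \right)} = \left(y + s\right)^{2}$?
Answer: $\frac{11038798}{9} \approx 1.2265 \cdot 10^{6}$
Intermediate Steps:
$Q{\left(b \right)} = -9 + b$
$Y = -32$ ($Y = \left(-8\right) 4 = -32$)
$C{\left(E,I \right)} = 288 - 64 I$ ($C{\left(E,I \right)} = \left(-4 + \left(\left(-5 + I\right) + I\right)\right) \left(-32\right) = \left(-4 + \left(-5 + 2 I\right)\right) \left(-32\right) = \left(-9 + 2 I\right) \left(-32\right) = 288 - 64 I$)
$k{\left(s,y \right)} = \left(s + y\right)^{2}$
$h{\left(o \right)} = \left(\frac{5}{3} + o\right)^{2}$ ($h{\left(o \right)} = \left(- \frac{10}{-6} + o\right)^{2} = \left(\left(-10\right) \left(- \frac{1}{6}\right) + o\right)^{2} = \left(\frac{5}{3} + o\right)^{2}$)
$h{\left(C{\left(7,Q{\left(-4 \right)} \right)} \right)} - 31603 = \frac{\left(5 + 3 \left(288 - 64 \left(-9 - 4\right)\right)\right)^{2}}{9} - 31603 = \frac{\left(5 + 3 \left(288 - -832\right)\right)^{2}}{9} - 31603 = \frac{\left(5 + 3 \left(288 + 832\right)\right)^{2}}{9} - 31603 = \frac{\left(5 + 3 \cdot 1120\right)^{2}}{9} - 31603 = \frac{\left(5 + 3360\right)^{2}}{9} - 31603 = \frac{3365^{2}}{9} - 31603 = \frac{1}{9} \cdot 11323225 - 31603 = \frac{11323225}{9} - 31603 = \frac{11038798}{9}$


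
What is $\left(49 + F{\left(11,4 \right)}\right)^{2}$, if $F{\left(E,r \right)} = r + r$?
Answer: $3249$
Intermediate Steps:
$F{\left(E,r \right)} = 2 r$
$\left(49 + F{\left(11,4 \right)}\right)^{2} = \left(49 + 2 \cdot 4\right)^{2} = \left(49 + 8\right)^{2} = 57^{2} = 3249$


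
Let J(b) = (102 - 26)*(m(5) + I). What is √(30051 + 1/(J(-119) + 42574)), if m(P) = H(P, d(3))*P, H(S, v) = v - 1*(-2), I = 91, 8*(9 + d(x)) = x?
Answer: √265219999752165/93945 ≈ 173.35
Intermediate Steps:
d(x) = -9 + x/8
H(S, v) = 2 + v (H(S, v) = v + 2 = 2 + v)
m(P) = -53*P/8 (m(P) = (2 + (-9 + (⅛)*3))*P = (2 + (-9 + 3/8))*P = (2 - 69/8)*P = -53*P/8)
J(b) = 8797/2 (J(b) = (102 - 26)*(-53/8*5 + 91) = 76*(-265/8 + 91) = 76*(463/8) = 8797/2)
√(30051 + 1/(J(-119) + 42574)) = √(30051 + 1/(8797/2 + 42574)) = √(30051 + 1/(93945/2)) = √(30051 + 2/93945) = √(2823141197/93945) = √265219999752165/93945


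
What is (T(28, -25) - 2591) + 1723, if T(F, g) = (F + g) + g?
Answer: -890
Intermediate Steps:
T(F, g) = F + 2*g
(T(28, -25) - 2591) + 1723 = ((28 + 2*(-25)) - 2591) + 1723 = ((28 - 50) - 2591) + 1723 = (-22 - 2591) + 1723 = -2613 + 1723 = -890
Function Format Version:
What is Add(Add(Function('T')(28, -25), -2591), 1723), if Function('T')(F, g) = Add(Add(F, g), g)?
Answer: -890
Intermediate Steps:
Function('T')(F, g) = Add(F, Mul(2, g))
Add(Add(Function('T')(28, -25), -2591), 1723) = Add(Add(Add(28, Mul(2, -25)), -2591), 1723) = Add(Add(Add(28, -50), -2591), 1723) = Add(Add(-22, -2591), 1723) = Add(-2613, 1723) = -890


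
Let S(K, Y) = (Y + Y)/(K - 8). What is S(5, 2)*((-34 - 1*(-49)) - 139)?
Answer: 496/3 ≈ 165.33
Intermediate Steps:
S(K, Y) = 2*Y/(-8 + K) (S(K, Y) = (2*Y)/(-8 + K) = 2*Y/(-8 + K))
S(5, 2)*((-34 - 1*(-49)) - 139) = (2*2/(-8 + 5))*((-34 - 1*(-49)) - 139) = (2*2/(-3))*((-34 + 49) - 139) = (2*2*(-1/3))*(15 - 139) = -4/3*(-124) = 496/3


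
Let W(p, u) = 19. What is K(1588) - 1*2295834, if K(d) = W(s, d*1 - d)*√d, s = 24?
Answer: -2295834 + 38*√397 ≈ -2.2951e+6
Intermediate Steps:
K(d) = 19*√d
K(1588) - 1*2295834 = 19*√1588 - 1*2295834 = 19*(2*√397) - 2295834 = 38*√397 - 2295834 = -2295834 + 38*√397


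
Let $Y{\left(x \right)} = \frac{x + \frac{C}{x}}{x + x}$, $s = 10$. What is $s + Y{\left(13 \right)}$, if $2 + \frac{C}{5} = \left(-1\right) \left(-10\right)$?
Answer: $\frac{3589}{338} \approx 10.618$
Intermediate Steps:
$C = 40$ ($C = -10 + 5 \left(\left(-1\right) \left(-10\right)\right) = -10 + 5 \cdot 10 = -10 + 50 = 40$)
$Y{\left(x \right)} = \frac{x + \frac{40}{x}}{2 x}$ ($Y{\left(x \right)} = \frac{x + \frac{40}{x}}{x + x} = \frac{x + \frac{40}{x}}{2 x}$)
$s + Y{\left(13 \right)} = 10 + \left(\frac{1}{2} + \frac{20}{169}\right) = 10 + \frac{209}{338} = \frac{3589}{338}$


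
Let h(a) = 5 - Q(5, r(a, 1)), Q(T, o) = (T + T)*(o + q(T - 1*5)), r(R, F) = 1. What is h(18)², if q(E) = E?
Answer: 25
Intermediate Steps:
Q(T, o) = 2*T*(-5 + T + o) (Q(T, o) = (T + T)*(o + (T - 1*5)) = (2*T)*(o + (T - 5)) = (2*T)*(o + (-5 + T)) = (2*T)*(-5 + T + o) = 2*T*(-5 + T + o))
h(a) = -5 (h(a) = 5 - 2*5*(-5 + 5 + 1) = 5 - 2*5 = 5 - 1*10 = 5 - 10 = -5)
h(18)² = (-5)² = 25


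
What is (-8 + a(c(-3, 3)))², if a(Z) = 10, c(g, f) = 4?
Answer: 4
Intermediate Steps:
(-8 + a(c(-3, 3)))² = (-8 + 10)² = 2² = 4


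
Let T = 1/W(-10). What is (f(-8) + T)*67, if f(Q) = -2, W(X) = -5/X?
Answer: 0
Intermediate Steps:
T = 2 (T = 1/(-5/(-10)) = 1/(-5*(-1/10)) = 1/(1/2) = 2)
(f(-8) + T)*67 = (-2 + 2)*67 = 0*67 = 0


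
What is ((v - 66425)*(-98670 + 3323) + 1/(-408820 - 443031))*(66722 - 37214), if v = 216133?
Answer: -358802494569827545716/851851 ≈ -4.2120e+14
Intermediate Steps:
((v - 66425)*(-98670 + 3323) + 1/(-408820 - 443031))*(66722 - 37214) = ((216133 - 66425)*(-98670 + 3323) + 1/(-408820 - 443031))*(66722 - 37214) = (149708*(-95347) + 1/(-851851))*29508 = (-14274208676 - 1/851851)*29508 = -12159498934859277/851851*29508 = -358802494569827545716/851851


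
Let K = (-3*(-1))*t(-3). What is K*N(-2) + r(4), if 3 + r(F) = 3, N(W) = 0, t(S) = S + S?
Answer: 0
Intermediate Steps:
t(S) = 2*S
r(F) = 0 (r(F) = -3 + 3 = 0)
K = -18 (K = (-3*(-1))*(2*(-3)) = 3*(-6) = -18)
K*N(-2) + r(4) = -18*0 + 0 = 0 + 0 = 0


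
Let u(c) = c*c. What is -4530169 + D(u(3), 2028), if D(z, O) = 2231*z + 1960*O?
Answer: -535210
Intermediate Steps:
u(c) = c²
D(z, O) = 1960*O + 2231*z
-4530169 + D(u(3), 2028) = -4530169 + (1960*2028 + 2231*3²) = -4530169 + (3974880 + 2231*9) = -4530169 + (3974880 + 20079) = -4530169 + 3994959 = -535210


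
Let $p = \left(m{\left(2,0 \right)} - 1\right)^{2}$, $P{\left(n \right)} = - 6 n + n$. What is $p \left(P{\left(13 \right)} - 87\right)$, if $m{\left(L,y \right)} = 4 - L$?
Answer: $-152$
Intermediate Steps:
$P{\left(n \right)} = - 5 n$
$p = 1$ ($p = \left(\left(4 - 2\right) - 1\right)^{2} = \left(2 - 1\right)^{2} = 1^{2} = 1$)
$p \left(P{\left(13 \right)} - 87\right) = 1 \left(\left(-5\right) 13 - 87\right) = 1 \left(-65 - 87\right) = 1 \left(-152\right) = -152$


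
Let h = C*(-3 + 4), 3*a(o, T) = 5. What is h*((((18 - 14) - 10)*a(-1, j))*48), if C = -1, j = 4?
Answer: 480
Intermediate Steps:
a(o, T) = 5/3 (a(o, T) = (1/3)*5 = 5/3)
h = -1 (h = -(-3 + 4) = -1*1 = -1)
h*((((18 - 14) - 10)*a(-1, j))*48) = -((18 - 14) - 10)*(5/3)*48 = -(4 - 10)*(5/3)*48 = -(-6*5/3)*48 = -(-10)*48 = -1*(-480) = 480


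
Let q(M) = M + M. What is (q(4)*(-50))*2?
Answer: -800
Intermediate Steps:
q(M) = 2*M
(q(4)*(-50))*2 = ((2*4)*(-50))*2 = (8*(-50))*2 = -400*2 = -800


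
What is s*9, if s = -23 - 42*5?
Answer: -2097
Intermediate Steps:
s = -233 (s = -23 - 210 = -233)
s*9 = -233*9 = -2097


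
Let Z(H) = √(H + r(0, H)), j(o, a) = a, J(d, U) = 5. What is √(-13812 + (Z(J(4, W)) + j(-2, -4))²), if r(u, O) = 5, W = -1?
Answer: √(-13812 + (4 - √10)²) ≈ 117.52*I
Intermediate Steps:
Z(H) = √(5 + H) (Z(H) = √(H + 5) = √(5 + H))
√(-13812 + (Z(J(4, W)) + j(-2, -4))²) = √(-13812 + (√(5 + 5) - 4)²) = √(-13812 + (√10 - 4)²) = √(-13812 + (-4 + √10)²)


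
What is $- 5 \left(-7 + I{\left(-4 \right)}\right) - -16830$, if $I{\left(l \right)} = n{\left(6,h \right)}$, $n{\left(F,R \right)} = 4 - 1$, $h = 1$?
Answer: $16850$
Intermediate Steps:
$n{\left(F,R \right)} = 3$
$I{\left(l \right)} = 3$
$- 5 \left(-7 + I{\left(-4 \right)}\right) - -16830 = - 5 \left(-7 + 3\right) - -16830 = \left(-5\right) \left(-4\right) + 16830 = 20 + 16830 = 16850$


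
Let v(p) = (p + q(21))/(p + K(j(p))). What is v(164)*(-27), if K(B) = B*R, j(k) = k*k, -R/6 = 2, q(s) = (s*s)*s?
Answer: 254475/322588 ≈ 0.78885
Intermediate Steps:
q(s) = s³ (q(s) = s²*s = s³)
R = -12 (R = -6*2 = -12)
j(k) = k²
K(B) = -12*B (K(B) = B*(-12) = -12*B)
v(p) = (9261 + p)/(p - 12*p²) (v(p) = (p + 21³)/(p - 12*p²) = (p + 9261)/(p - 12*p²) = (9261 + p)/(p - 12*p²))
v(164)*(-27) = ((9261 + 164)/(164*(1 - 12*164)))*(-27) = ((1/164)*9425/(1 - 1968))*(-27) = ((1/164)*9425/(-1967))*(-27) = ((1/164)*(-1/1967)*9425)*(-27) = -9425/322588*(-27) = 254475/322588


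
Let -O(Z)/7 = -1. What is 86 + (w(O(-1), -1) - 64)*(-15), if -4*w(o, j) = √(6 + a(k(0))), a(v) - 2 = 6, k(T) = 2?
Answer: 1046 + 15*√14/4 ≈ 1060.0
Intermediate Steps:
a(v) = 8 (a(v) = 2 + 6 = 8)
O(Z) = 7 (O(Z) = -7*(-1) = 7)
w(o, j) = -√14/4 (w(o, j) = -√(6 + 8)/4 = -√14/4)
86 + (w(O(-1), -1) - 64)*(-15) = 86 + (-√14/4 - 64)*(-15) = 86 + (-64 - √14/4)*(-15) = 86 + (960 + 15*√14/4) = 1046 + 15*√14/4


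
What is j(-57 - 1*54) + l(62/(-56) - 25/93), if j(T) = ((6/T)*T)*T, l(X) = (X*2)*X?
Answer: -2245173839/3390408 ≈ -662.21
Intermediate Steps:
l(X) = 2*X² (l(X) = (2*X)*X = 2*X²)
j(T) = 6*T
j(-57 - 1*54) + l(62/(-56) - 25/93) = 6*(-57 - 1*54) + 2*(62/(-56) - 25/93)² = 6*(-57 - 54) + 2*(62*(-1/56) - 25*1/93)² = 6*(-111) + 2*(-31/28 - 25/93)² = -666 + 2*(-3583/2604)² = -666 + 2*(12837889/6780816) = -666 + 12837889/3390408 = -2245173839/3390408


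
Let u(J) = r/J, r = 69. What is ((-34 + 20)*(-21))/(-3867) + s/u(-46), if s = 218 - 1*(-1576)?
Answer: -1541742/1289 ≈ -1196.1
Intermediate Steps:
u(J) = 69/J
s = 1794 (s = 218 + 1576 = 1794)
((-34 + 20)*(-21))/(-3867) + s/u(-46) = ((-34 + 20)*(-21))/(-3867) + 1794/((69/(-46))) = -14*(-21)*(-1/3867) + 1794/((69*(-1/46))) = 294*(-1/3867) + 1794/(-3/2) = -98/1289 + 1794*(-⅔) = -98/1289 - 1196 = -1541742/1289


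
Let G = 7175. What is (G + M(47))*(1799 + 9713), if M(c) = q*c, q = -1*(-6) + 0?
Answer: 85844984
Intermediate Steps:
q = 6 (q = 6 + 0 = 6)
M(c) = 6*c
(G + M(47))*(1799 + 9713) = (7175 + 6*47)*(1799 + 9713) = (7175 + 282)*11512 = 7457*11512 = 85844984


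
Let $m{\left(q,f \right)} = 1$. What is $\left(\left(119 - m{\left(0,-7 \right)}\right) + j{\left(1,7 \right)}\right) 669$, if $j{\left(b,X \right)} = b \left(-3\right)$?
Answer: $76935$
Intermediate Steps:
$j{\left(b,X \right)} = - 3 b$
$\left(\left(119 - m{\left(0,-7 \right)}\right) + j{\left(1,7 \right)}\right) 669 = \left(\left(119 - 1\right) - 3\right) 669 = \left(118 - 3\right) 669 = 115 \cdot 669 = 76935$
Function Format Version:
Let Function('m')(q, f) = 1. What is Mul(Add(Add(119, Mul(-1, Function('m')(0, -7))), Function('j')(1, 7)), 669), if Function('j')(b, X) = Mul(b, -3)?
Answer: 76935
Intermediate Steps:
Function('j')(b, X) = Mul(-3, b)
Mul(Add(Add(119, Mul(-1, Function('m')(0, -7))), Function('j')(1, 7)), 669) = Mul(Add(Add(119, Mul(-1, 1)), Mul(-3, 1)), 669) = Mul(Add(Add(119, -1), -3), 669) = Mul(Add(118, -3), 669) = Mul(115, 669) = 76935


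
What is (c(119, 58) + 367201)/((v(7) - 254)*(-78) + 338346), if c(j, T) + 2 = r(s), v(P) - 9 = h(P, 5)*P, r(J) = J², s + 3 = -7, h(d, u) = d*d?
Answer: 122433/110234 ≈ 1.1107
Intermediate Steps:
h(d, u) = d²
s = -10 (s = -3 - 7 = -10)
v(P) = 9 + P³ (v(P) = 9 + P²*P = 9 + P³)
c(j, T) = 98 (c(j, T) = -2 + (-10)² = -2 + 100 = 98)
(c(119, 58) + 367201)/((v(7) - 254)*(-78) + 338346) = (98 + 367201)/(((9 + 7³) - 254)*(-78) + 338346) = 367299/(((9 + 343) - 254)*(-78) + 338346) = 367299/((352 - 254)*(-78) + 338346) = 367299/(98*(-78) + 338346) = 367299/(-7644 + 338346) = 367299/330702 = 367299*(1/330702) = 122433/110234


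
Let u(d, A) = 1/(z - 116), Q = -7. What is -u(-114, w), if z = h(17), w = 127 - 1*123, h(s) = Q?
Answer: 1/123 ≈ 0.0081301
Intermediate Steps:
h(s) = -7
w = 4 (w = 127 - 123 = 4)
z = -7
u(d, A) = -1/123 (u(d, A) = 1/(-7 - 116) = 1/(-123) = -1/123)
-u(-114, w) = -1*(-1/123) = 1/123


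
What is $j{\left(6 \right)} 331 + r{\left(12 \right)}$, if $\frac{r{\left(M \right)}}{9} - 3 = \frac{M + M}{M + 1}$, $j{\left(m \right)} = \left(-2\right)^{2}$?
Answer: $\frac{17779}{13} \approx 1367.6$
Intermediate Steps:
$j{\left(m \right)} = 4$
$r{\left(M \right)} = 27 + \frac{18 M}{1 + M}$ ($r{\left(M \right)} = 27 + 9 \frac{M + M}{M + 1} = 27 + 9 \frac{2 M}{1 + M} = 27 + \frac{18 M}{1 + M}$)
$j{\left(6 \right)} 331 + r{\left(12 \right)} = 4 \cdot 331 + \frac{9 \left(3 + 5 \cdot 12\right)}{1 + 12} = 1324 + \frac{9 \left(3 + 60\right)}{13} = 1324 + 9 \cdot \frac{1}{13} \cdot 63 = 1324 + \frac{567}{13} = \frac{17779}{13}$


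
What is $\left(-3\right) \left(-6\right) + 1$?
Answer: $19$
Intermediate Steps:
$\left(-3\right) \left(-6\right) + 1 = 18 + 1 = 19$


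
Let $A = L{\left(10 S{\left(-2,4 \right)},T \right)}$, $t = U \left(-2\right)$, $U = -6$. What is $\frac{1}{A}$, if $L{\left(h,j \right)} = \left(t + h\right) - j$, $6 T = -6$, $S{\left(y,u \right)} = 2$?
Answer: $\frac{1}{33} \approx 0.030303$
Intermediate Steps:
$t = 12$ ($t = \left(-6\right) \left(-2\right) = 12$)
$T = -1$ ($T = \frac{1}{6} \left(-6\right) = -1$)
$L{\left(h,j \right)} = 12 + h - j$ ($L{\left(h,j \right)} = \left(12 + h\right) - j = 12 + h - j$)
$A = 33$ ($A = 12 + 10 \cdot 2 - -1 = 12 + 20 + 1 = 33$)
$\frac{1}{A} = \frac{1}{33}$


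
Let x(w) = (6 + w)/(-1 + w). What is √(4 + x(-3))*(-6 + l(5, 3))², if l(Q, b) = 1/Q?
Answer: 841*√13/50 ≈ 60.645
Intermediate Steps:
x(w) = (6 + w)/(-1 + w)
√(4 + x(-3))*(-6 + l(5, 3))² = √(4 + (6 - 3)/(-1 - 3))*(-6 + 1/5)² = √(4 + 3/(-4))*(-6 + ⅕)² = √(4 - ¼*3)*(-29/5)² = √(4 - ¾)*(841/25) = √(13/4)*(841/25) = (√13/2)*(841/25) = 841*√13/50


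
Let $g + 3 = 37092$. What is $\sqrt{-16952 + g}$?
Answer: $\sqrt{20137} \approx 141.9$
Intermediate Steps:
$g = 37089$ ($g = -3 + 37092 = 37089$)
$\sqrt{-16952 + g} = \sqrt{-16952 + 37089} = \sqrt{20137}$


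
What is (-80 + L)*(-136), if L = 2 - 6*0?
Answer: 10608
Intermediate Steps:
L = 2 (L = 2 + 0 = 2)
(-80 + L)*(-136) = (-80 + 2)*(-136) = -78*(-136) = 10608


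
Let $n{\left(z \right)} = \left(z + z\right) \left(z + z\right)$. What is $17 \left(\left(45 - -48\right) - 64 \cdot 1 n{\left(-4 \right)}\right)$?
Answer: $-68051$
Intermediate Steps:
$n{\left(z \right)} = 4 z^{2}$ ($n{\left(z \right)} = 2 z 2 z = 4 z^{2}$)
$17 \left(\left(45 - -48\right) - 64 \cdot 1 n{\left(-4 \right)}\right) = 17 \left(\left(45 - -48\right) - 64 \cdot 1 \cdot 4 \left(-4\right)^{2}\right) = 17 \left(\left(45 + 48\right) - 64 \cdot 1 \cdot 4 \cdot 16\right) = 17 \left(93 - 64 \cdot 1 \cdot 64\right) = 17 \left(93 - 4096\right) = 17 \left(-4003\right) = -68051$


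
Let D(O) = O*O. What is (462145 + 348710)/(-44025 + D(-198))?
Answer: -270285/1607 ≈ -168.19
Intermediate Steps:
D(O) = O²
(462145 + 348710)/(-44025 + D(-198)) = (462145 + 348710)/(-44025 + (-198)²) = 810855/(-44025 + 39204) = 810855/(-4821) = 810855*(-1/4821) = -270285/1607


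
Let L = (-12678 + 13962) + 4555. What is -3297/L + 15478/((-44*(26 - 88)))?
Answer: 40690913/7964396 ≈ 5.1091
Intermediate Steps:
L = 5839 (L = 1284 + 4555 = 5839)
-3297/L + 15478/((-44*(26 - 88))) = -3297/5839 + 15478/((-44*(26 - 88))) = -3297*1/5839 + 15478/((-44*(-62))) = -3297/5839 + 15478/2728 = -3297/5839 + 15478*(1/2728) = -3297/5839 + 7739/1364 = 40690913/7964396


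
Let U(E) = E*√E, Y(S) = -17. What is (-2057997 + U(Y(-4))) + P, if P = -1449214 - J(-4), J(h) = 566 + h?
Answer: -3507773 - 17*I*√17 ≈ -3.5078e+6 - 70.093*I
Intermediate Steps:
U(E) = E^(3/2)
P = -1449776 (P = -1449214 - (566 - 4) = -1449214 - 1*562 = -1449214 - 562 = -1449776)
(-2057997 + U(Y(-4))) + P = (-2057997 + (-17)^(3/2)) - 1449776 = (-2057997 - 17*I*√17) - 1449776 = -3507773 - 17*I*√17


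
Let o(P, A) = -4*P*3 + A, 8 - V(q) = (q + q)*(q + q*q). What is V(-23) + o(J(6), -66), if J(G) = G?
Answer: 23146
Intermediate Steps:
V(q) = 8 - 2*q*(q + q²) (V(q) = 8 - (q + q)*(q + q*q) = 8 - 2*q*(q + q²))
o(P, A) = A - 12*P (o(P, A) = -12*P + A = A - 12*P)
V(-23) + o(J(6), -66) = (8 - 2*(-23)² - 2*(-23)³) + (-66 - 12*6) = (8 - 2*529 - 2*(-12167)) + (-66 - 72) = (8 - 1058 + 24334) - 138 = 23284 - 138 = 23146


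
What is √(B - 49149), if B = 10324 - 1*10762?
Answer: I*√49587 ≈ 222.68*I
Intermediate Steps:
B = -438 (B = 10324 - 10762 = -438)
√(B - 49149) = √(-438 - 49149) = √(-49587) = I*√49587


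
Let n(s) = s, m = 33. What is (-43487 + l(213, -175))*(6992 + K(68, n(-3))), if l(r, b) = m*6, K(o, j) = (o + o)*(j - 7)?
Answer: -243803648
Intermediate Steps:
K(o, j) = 2*o*(-7 + j) (K(o, j) = (2*o)*(-7 + j) = 2*o*(-7 + j))
l(r, b) = 198 (l(r, b) = 33*6 = 198)
(-43487 + l(213, -175))*(6992 + K(68, n(-3))) = (-43487 + 198)*(6992 + 2*68*(-7 - 3)) = -43289*(6992 + 2*68*(-10)) = -43289*(6992 - 1360) = -43289*5632 = -243803648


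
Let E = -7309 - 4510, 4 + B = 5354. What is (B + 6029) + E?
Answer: -440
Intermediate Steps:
B = 5350 (B = -4 + 5354 = 5350)
E = -11819
(B + 6029) + E = (5350 + 6029) - 11819 = 11379 - 11819 = -440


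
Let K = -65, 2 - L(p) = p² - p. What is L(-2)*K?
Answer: 260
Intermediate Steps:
L(p) = 2 + p - p² (L(p) = 2 - (p² - p) = 2 + (p - p²) = 2 + p - p²)
L(-2)*K = (2 - 2 - 1*(-2)²)*(-65) = (2 - 2 - 1*4)*(-65) = (2 - 2 - 4)*(-65) = -4*(-65) = 260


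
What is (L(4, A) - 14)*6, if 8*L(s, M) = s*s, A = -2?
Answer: -72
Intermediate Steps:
L(s, M) = s**2/8 (L(s, M) = (s*s)/8 = s**2/8)
(L(4, A) - 14)*6 = ((1/8)*4**2 - 14)*6 = ((1/8)*16 - 14)*6 = (2 - 14)*6 = -12*6 = -72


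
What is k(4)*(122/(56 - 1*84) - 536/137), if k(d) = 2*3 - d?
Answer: -15861/959 ≈ -16.539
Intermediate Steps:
k(d) = 6 - d
k(4)*(122/(56 - 1*84) - 536/137) = (6 - 1*4)*(122/(56 - 1*84) - 536/137) = (6 - 4)*(122/(56 - 84) - 536*1/137) = 2*(122/(-28) - 536/137) = 2*(122*(-1/28) - 536/137) = 2*(-61/14 - 536/137) = 2*(-15861/1918) = -15861/959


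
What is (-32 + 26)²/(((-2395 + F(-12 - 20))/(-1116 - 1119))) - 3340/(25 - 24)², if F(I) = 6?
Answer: -7898800/2389 ≈ -3306.3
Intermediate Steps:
(-32 + 26)²/(((-2395 + F(-12 - 20))/(-1116 - 1119))) - 3340/(25 - 24)² = (-32 + 26)²/(((-2395 + 6)/(-1116 - 1119))) - 3340/(25 - 24)² = (-6)²/((-2389/(-2235))) - 3340/(1²) = 36/((-2389*(-1/2235))) - 3340/1 = 36/(2389/2235) - 3340*1 = 36*(2235/2389) - 3340 = 80460/2389 - 3340 = -7898800/2389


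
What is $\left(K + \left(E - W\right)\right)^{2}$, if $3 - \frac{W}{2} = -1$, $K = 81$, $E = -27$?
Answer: $2116$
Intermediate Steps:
$W = 8$ ($W = 6 - -2 = 6 + 2 = 8$)
$\left(K + \left(E - W\right)\right)^{2} = \left(81 - 35\right)^{2} = 46^{2} = 2116$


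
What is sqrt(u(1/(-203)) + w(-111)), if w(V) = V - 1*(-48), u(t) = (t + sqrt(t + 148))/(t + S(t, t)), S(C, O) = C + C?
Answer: sqrt(-564 - 3*sqrt(6098729))/3 ≈ 29.763*I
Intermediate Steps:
S(C, O) = 2*C
u(t) = (t + sqrt(148 + t))/(3*t) (u(t) = (t + sqrt(t + 148))/(t + 2*t) = (t + sqrt(148 + t))/((3*t)) = (t + sqrt(148 + t))*(1/(3*t)) = (t + sqrt(148 + t))/(3*t))
w(V) = 48 + V (w(V) = V + 48 = 48 + V)
sqrt(u(1/(-203)) + w(-111)) = sqrt((1/(-203) + sqrt(148 + 1/(-203)))/(3*(1/(-203))) + (48 - 111)) = sqrt((-1/203 + sqrt(148 - 1/203))/(3*(-1/203)) - 63) = sqrt((1/3)*(-203)*(-1/203 + sqrt(30043/203)) - 63) = sqrt((1/3)*(-203)*(-1/203 + sqrt(6098729)/203) - 63) = sqrt((1/3 - sqrt(6098729)/3) - 63) = sqrt(-188/3 - sqrt(6098729)/3)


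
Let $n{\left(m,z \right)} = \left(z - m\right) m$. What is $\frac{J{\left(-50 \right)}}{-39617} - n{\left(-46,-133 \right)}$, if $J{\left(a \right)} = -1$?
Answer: $- \frac{158547233}{39617} \approx -4002.0$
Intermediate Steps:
$n{\left(m,z \right)} = m \left(z - m\right)$
$\frac{J{\left(-50 \right)}}{-39617} - n{\left(-46,-133 \right)} = - \frac{1}{-39617} - - 46 \left(-133 - -46\right) = \left(-1\right) \left(- \frac{1}{39617}\right) - - 46 \left(-133 + 46\right) = \frac{1}{39617} - \left(-46\right) \left(-87\right) = \frac{1}{39617} - 4002 = - \frac{158547233}{39617}$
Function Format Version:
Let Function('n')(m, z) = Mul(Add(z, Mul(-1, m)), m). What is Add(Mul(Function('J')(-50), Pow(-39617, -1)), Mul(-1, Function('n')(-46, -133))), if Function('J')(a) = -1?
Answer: Rational(-158547233, 39617) ≈ -4002.0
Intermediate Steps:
Function('n')(m, z) = Mul(m, Add(z, Mul(-1, m)))
Add(Mul(Function('J')(-50), Pow(-39617, -1)), Mul(-1, Function('n')(-46, -133))) = Add(Mul(-1, Pow(-39617, -1)), Mul(-1, Mul(-46, Add(-133, Mul(-1, -46))))) = Add(Mul(-1, Rational(-1, 39617)), Mul(-1, Mul(-46, Add(-133, 46)))) = Add(Rational(1, 39617), Mul(-1, Mul(-46, -87))) = Add(Rational(1, 39617), Mul(-1, 4002)) = Add(Rational(1, 39617), -4002) = Rational(-158547233, 39617)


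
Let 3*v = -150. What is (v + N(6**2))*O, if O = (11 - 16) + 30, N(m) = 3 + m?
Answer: -275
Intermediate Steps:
v = -50 (v = (1/3)*(-150) = -50)
O = 25 (O = -5 + 30 = 25)
(v + N(6**2))*O = (-50 + (3 + 6**2))*25 = (-50 + (3 + 36))*25 = (-50 + 39)*25 = -11*25 = -275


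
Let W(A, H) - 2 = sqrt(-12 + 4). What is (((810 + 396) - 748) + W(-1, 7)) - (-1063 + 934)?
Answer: 589 + 2*I*sqrt(2) ≈ 589.0 + 2.8284*I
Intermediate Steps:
W(A, H) = 2 + 2*I*sqrt(2) (W(A, H) = 2 + sqrt(-12 + 4) = 2 + sqrt(-8) = 2 + 2*I*sqrt(2))
(((810 + 396) - 748) + W(-1, 7)) - (-1063 + 934) = (((810 + 396) - 748) + (2 + 2*I*sqrt(2))) - (-1063 + 934) = ((1206 - 748) + (2 + 2*I*sqrt(2))) - 1*(-129) = (458 + (2 + 2*I*sqrt(2))) + 129 = (460 + 2*I*sqrt(2)) + 129 = 589 + 2*I*sqrt(2)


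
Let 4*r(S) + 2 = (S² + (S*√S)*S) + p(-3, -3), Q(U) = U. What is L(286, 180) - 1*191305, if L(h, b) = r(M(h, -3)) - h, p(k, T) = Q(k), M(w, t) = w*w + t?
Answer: 1672332120 + 6690094849*√81793/4 ≈ 4.8001e+11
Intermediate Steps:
M(w, t) = t + w² (M(w, t) = w² + t = t + w²)
p(k, T) = k
r(S) = -5/4 + S²/4 + S^(5/2)/4 (r(S) = -½ + ((S² + (S*√S)*S) - 3)/4 = -½ + ((S² + S^(3/2)*S) - 3)/4 = -½ + ((S² + S^(5/2)) - 3)/4 = -½ + (-3 + S² + S^(5/2))/4 = -½ + (-¾ + S²/4 + S^(5/2)/4) = -5/4 + S²/4 + S^(5/2)/4)
L(h, b) = -5/4 - h + (-3 + h²)²/4 + (-3 + h²)^(5/2)/4 (L(h, b) = (-5/4 + (-3 + h²)²/4 + (-3 + h²)^(5/2)/4) - h = -5/4 - h + (-3 + h²)²/4 + (-3 + h²)^(5/2)/4)
L(286, 180) - 1*191305 = (-5/4 - 1*286 + (-3 + 286²)²/4 + (-3 + 286²)^(5/2)/4) - 1*191305 = (-5/4 - 286 + (-3 + 81796)²/4 + (-3 + 81796)^(5/2)/4) - 191305 = (-5/4 - 286 + (¼)*81793² + 81793^(5/2)/4) - 191305 = (-5/4 - 286 + (¼)*6690094849 + (6690094849*√81793)/4) - 191305 = (-5/4 - 286 + 6690094849/4 + 6690094849*√81793/4) - 191305 = (1672523425 + 6690094849*√81793/4) - 191305 = 1672332120 + 6690094849*√81793/4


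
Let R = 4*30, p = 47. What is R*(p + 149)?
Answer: 23520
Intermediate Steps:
R = 120
R*(p + 149) = 120*(47 + 149) = 120*196 = 23520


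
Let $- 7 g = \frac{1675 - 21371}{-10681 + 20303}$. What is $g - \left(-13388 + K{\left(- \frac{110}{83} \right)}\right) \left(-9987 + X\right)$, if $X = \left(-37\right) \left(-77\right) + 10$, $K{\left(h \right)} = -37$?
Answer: $- \frac{3222666621952}{33677} \approx -9.5693 \cdot 10^{7}$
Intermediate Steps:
$X = 2859$ ($X = 2849 + 10 = 2859$)
$g = \frac{9848}{33677}$ ($g = - \frac{\left(1675 - 21371\right) \frac{1}{-10681 + 20303}}{7} = - \frac{\left(-19696\right) \frac{1}{9622}}{7} = \left(- \frac{1}{7}\right) \left(- \frac{9848}{4811}\right) = \frac{9848}{33677} \approx 0.29243$)
$g - \left(-13388 + K{\left(- \frac{110}{83} \right)}\right) \left(-9987 + X\right) = \frac{9848}{33677} - \left(-13388 - 37\right) \left(-9987 + 2859\right) = \frac{9848}{33677} - \left(-13425\right) \left(-7128\right) = \frac{9848}{33677} - 95693400 = - \frac{3222666621952}{33677}$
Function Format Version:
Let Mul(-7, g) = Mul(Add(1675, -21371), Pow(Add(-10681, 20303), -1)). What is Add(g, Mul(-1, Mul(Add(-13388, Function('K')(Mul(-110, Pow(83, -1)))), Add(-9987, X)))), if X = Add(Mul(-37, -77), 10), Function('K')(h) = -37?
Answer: Rational(-3222666621952, 33677) ≈ -9.5693e+7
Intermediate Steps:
X = 2859 (X = Add(2849, 10) = 2859)
g = Rational(9848, 33677) (g = Mul(Rational(-1, 7), Mul(Add(1675, -21371), Pow(Add(-10681, 20303), -1))) = Mul(Rational(-1, 7), Mul(-19696, Pow(9622, -1))) = Mul(Rational(-1, 7), Mul(-19696, Rational(1, 9622))) = Mul(Rational(-1, 7), Rational(-9848, 4811)) = Rational(9848, 33677) ≈ 0.29243)
Add(g, Mul(-1, Mul(Add(-13388, Function('K')(Mul(-110, Pow(83, -1)))), Add(-9987, X)))) = Add(Rational(9848, 33677), Mul(-1, Mul(Add(-13388, -37), Add(-9987, 2859)))) = Add(Rational(9848, 33677), Mul(-1, Mul(-13425, -7128))) = Add(Rational(9848, 33677), Mul(-1, 95693400)) = Add(Rational(9848, 33677), -95693400) = Rational(-3222666621952, 33677)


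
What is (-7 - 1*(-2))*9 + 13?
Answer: -32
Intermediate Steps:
(-7 - 1*(-2))*9 + 13 = (-7 + 2)*9 + 13 = -5*9 + 13 = -45 + 13 = -32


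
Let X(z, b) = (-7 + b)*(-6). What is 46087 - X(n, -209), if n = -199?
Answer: 44791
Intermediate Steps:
X(z, b) = 42 - 6*b
46087 - X(n, -209) = 46087 - (42 - 6*(-209)) = 46087 - (42 + 1254) = 46087 - 1*1296 = 46087 - 1296 = 44791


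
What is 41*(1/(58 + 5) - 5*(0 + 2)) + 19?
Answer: -24592/63 ≈ -390.35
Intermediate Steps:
41*(1/(58 + 5) - 5*(0 + 2)) + 19 = 41*(1/63 - 5*2) + 19 = 41*(1/63 - 1*10) + 19 = 41*(1/63 - 10) + 19 = 41*(-629/63) + 19 = -25789/63 + 19 = -24592/63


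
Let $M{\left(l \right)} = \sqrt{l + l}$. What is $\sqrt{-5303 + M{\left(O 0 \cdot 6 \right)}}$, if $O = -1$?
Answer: $i \sqrt{5303} \approx 72.822 i$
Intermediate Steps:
$M{\left(l \right)} = \sqrt{2} \sqrt{l}$ ($M{\left(l \right)} = \sqrt{2 l} = \sqrt{2} \sqrt{l}$)
$\sqrt{-5303 + M{\left(O 0 \cdot 6 \right)}} = \sqrt{-5303 + \sqrt{2} \sqrt{\left(-1\right) 0 \cdot 6}} = \sqrt{-5303 + \sqrt{2} \sqrt{0 \cdot 6}} = \sqrt{-5303 + \sqrt{2} \sqrt{0}} = \sqrt{-5303 + \sqrt{2} \cdot 0} = \sqrt{-5303 + 0} = \sqrt{-5303} = i \sqrt{5303}$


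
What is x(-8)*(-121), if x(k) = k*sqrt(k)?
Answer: 1936*I*sqrt(2) ≈ 2737.9*I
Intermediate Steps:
x(k) = k**(3/2)
x(-8)*(-121) = (-8)**(3/2)*(-121) = -16*I*sqrt(2)*(-121) = 1936*I*sqrt(2)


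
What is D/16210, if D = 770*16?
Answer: 1232/1621 ≈ 0.76003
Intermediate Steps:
D = 12320
D/16210 = 12320/16210 = 12320*(1/16210) = 1232/1621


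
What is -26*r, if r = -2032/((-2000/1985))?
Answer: -1310894/25 ≈ -52436.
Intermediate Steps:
r = 50419/25 (r = -2032/((-2000*1/1985)) = -2032/(-400/397) = -2032*(-397/400) = 50419/25 ≈ 2016.8)
-26*r = -26*50419/25 = -1310894/25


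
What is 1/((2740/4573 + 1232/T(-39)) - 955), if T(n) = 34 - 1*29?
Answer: -22865/16188439 ≈ -0.0014124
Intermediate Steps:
T(n) = 5 (T(n) = 34 - 29 = 5)
1/((2740/4573 + 1232/T(-39)) - 955) = 1/((2740/4573 + 1232/5) - 955) = 1/(5647636/22865 - 955) = 1/(-16188439/22865) = -22865/16188439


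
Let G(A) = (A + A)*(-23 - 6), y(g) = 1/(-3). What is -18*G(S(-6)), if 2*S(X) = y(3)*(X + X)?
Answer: 2088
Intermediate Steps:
y(g) = -⅓
S(X) = -X/3 (S(X) = (-(X + X)/3)/2 = (-2*X/3)/2 = -X/3)
G(A) = -58*A (G(A) = (2*A)*(-29) = -58*A)
-18*G(S(-6)) = -(-1044)*(-⅓*(-6)) = -(-1044)*2 = -18*(-116) = 2088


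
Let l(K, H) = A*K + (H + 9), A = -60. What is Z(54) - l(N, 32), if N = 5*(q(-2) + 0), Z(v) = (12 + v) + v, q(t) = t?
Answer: -521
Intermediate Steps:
Z(v) = 12 + 2*v
N = -10 (N = 5*(-2 + 0) = 5*(-2) = -10)
l(K, H) = 9 + H - 60*K (l(K, H) = -60*K + (H + 9) = -60*K + (9 + H) = 9 + H - 60*K)
Z(54) - l(N, 32) = (12 + 2*54) - (9 + 32 - 60*(-10)) = (12 + 108) - (9 + 32 + 600) = 120 - 1*641 = 120 - 641 = -521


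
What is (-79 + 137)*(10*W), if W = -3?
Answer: -1740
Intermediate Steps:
(-79 + 137)*(10*W) = (-79 + 137)*(10*(-3)) = 58*(-30) = -1740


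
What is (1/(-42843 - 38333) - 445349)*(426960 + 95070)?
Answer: -9436123035681375/40588 ≈ -2.3249e+11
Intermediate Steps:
(1/(-42843 - 38333) - 445349)*(426960 + 95070) = (1/(-81176) - 445349)*522030 = (-1/81176 - 445349)*522030 = -36151650425/81176*522030 = -9436123035681375/40588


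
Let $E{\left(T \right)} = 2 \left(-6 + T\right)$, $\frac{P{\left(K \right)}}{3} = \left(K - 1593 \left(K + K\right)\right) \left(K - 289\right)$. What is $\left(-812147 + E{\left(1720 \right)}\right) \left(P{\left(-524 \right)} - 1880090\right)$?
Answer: $3293447271395250$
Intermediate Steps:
$P{\left(K \right)} = - 9555 K \left(-289 + K\right)$ ($P{\left(K \right)} = 3 \left(K - 1593 \left(K + K\right)\right) \left(K - 289\right) = 3 \left(K - 1593 \cdot 2 K\right) \left(-289 + K\right) = 3 \left(K - 3186 K\right) \left(-289 + K\right) = 3 - 3185 K \left(-289 + K\right) = 3 \left(- 3185 K \left(-289 + K\right)\right) = - 9555 K \left(-289 + K\right)$)
$E{\left(T \right)} = -12 + 2 T$
$\left(-812147 + E{\left(1720 \right)}\right) \left(P{\left(-524 \right)} - 1880090\right) = \left(-812147 + \left(-12 + 2 \cdot 1720\right)\right) \left(9555 \left(-524\right) \left(289 - -524\right) - 1880090\right) = \left(-812147 + \left(-12 + 3440\right)\right) \left(9555 \left(-524\right) \left(289 + 524\right) - 1880090\right) = \left(-812147 + 3428\right) \left(9555 \left(-524\right) 813 - 1880090\right) = - 808719 \left(-4070544660 - 1880090\right) = \left(-808719\right) \left(-4072424750\right) = 3293447271395250$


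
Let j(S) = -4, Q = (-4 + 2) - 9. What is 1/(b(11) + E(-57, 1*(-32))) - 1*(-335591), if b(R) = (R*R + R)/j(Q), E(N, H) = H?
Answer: 21813414/65 ≈ 3.3559e+5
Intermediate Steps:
Q = -11 (Q = -2 - 9 = -11)
b(R) = -R/4 - R²/4 (b(R) = (R*R + R)/(-4) = (R² + R)*(-¼) = (R + R²)*(-¼) = -R/4 - R²/4)
1/(b(11) + E(-57, 1*(-32))) - 1*(-335591) = 1/(-¼*11*(1 + 11) + 1*(-32)) - 1*(-335591) = 1/(-¼*11*12 - 32) + 335591 = 1/(-33 - 32) + 335591 = 1/(-65) + 335591 = -1/65 + 335591 = 21813414/65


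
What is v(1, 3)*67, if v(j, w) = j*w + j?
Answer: 268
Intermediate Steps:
v(j, w) = j + j*w
v(1, 3)*67 = (1*(1 + 3))*67 = (1*4)*67 = 4*67 = 268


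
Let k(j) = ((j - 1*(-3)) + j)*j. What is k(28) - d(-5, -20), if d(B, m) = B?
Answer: 1657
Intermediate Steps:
k(j) = j*(3 + 2*j) (k(j) = ((j + 3) + j)*j = ((3 + j) + j)*j = (3 + 2*j)*j = j*(3 + 2*j))
k(28) - d(-5, -20) = 28*(3 + 2*28) - 1*(-5) = 28*(3 + 56) + 5 = 28*59 + 5 = 1652 + 5 = 1657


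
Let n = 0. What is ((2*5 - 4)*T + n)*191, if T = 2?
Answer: 2292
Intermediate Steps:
((2*5 - 4)*T + n)*191 = ((2*5 - 4)*2 + 0)*191 = ((10 - 4)*2 + 0)*191 = (6*2 + 0)*191 = (12 + 0)*191 = 12*191 = 2292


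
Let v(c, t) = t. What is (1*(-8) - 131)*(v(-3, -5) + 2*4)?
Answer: -417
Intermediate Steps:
(1*(-8) - 131)*(v(-3, -5) + 2*4) = (1*(-8) - 131)*(-5 + 2*4) = (-8 - 131)*(-5 + 8) = -139*3 = -417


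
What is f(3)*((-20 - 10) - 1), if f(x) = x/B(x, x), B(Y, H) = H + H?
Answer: -31/2 ≈ -15.500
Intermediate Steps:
B(Y, H) = 2*H
f(x) = ½ (f(x) = x/((2*x)) = x*(1/(2*x)) = ½)
f(3)*((-20 - 10) - 1) = ((-20 - 10) - 1)/2 = (-30 - 1)/2 = (½)*(-31) = -31/2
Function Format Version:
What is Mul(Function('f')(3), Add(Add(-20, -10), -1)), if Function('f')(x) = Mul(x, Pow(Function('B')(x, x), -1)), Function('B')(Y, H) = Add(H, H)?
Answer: Rational(-31, 2) ≈ -15.500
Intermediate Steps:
Function('B')(Y, H) = Mul(2, H)
Function('f')(x) = Rational(1, 2) (Function('f')(x) = Mul(x, Pow(Mul(2, x), -1)) = Mul(x, Mul(Rational(1, 2), Pow(x, -1))) = Rational(1, 2))
Mul(Function('f')(3), Add(Add(-20, -10), -1)) = Mul(Rational(1, 2), Add(Add(-20, -10), -1)) = Mul(Rational(1, 2), Add(-30, -1)) = Mul(Rational(1, 2), -31) = Rational(-31, 2)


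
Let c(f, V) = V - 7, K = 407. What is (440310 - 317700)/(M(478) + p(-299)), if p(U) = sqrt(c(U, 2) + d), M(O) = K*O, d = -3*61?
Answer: 1987773755/3154012192 - 20435*I*sqrt(47)/3154012192 ≈ 0.63024 - 4.4418e-5*I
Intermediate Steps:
c(f, V) = -7 + V
d = -183
M(O) = 407*O
p(U) = 2*I*sqrt(47) (p(U) = sqrt((-7 + 2) - 183) = sqrt(-5 - 183) = sqrt(-188) = 2*I*sqrt(47))
(440310 - 317700)/(M(478) + p(-299)) = (440310 - 317700)/(407*478 + 2*I*sqrt(47)) = 122610/(194546 + 2*I*sqrt(47))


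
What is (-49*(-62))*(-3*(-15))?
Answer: 136710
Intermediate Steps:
(-49*(-62))*(-3*(-15)) = 3038*45 = 136710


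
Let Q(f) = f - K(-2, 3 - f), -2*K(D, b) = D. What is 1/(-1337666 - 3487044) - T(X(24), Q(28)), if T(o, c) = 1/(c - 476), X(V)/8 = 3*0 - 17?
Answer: 4824261/2166294790 ≈ 0.0022270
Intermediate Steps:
K(D, b) = -D/2
X(V) = -136 (X(V) = 8*(3*0 - 17) = 8*(0 - 17) = 8*(-17) = -136)
Q(f) = -1 + f (Q(f) = f - (-1)*(-2)/2 = f - 1*1 = f - 1 = -1 + f)
T(o, c) = 1/(-476 + c)
1/(-1337666 - 3487044) - T(X(24), Q(28)) = 1/(-1337666 - 3487044) - 1/(-476 + (-1 + 28)) = 1/(-4824710) - 1/(-476 + 27) = -1/4824710 - 1/(-449) = -1/4824710 - 1*(-1/449) = -1/4824710 + 1/449 = 4824261/2166294790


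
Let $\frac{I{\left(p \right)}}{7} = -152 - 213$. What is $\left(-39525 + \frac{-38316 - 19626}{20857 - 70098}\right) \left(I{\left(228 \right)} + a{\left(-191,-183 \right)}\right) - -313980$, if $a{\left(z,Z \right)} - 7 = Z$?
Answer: $\frac{5330512633353}{49241} \approx 1.0825 \cdot 10^{8}$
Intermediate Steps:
$a{\left(z,Z \right)} = 7 + Z$
$I{\left(p \right)} = -2555$ ($I{\left(p \right)} = 7 \left(-152 - 213\right) = 7 \left(-365\right) = -2555$)
$\left(-39525 + \frac{-38316 - 19626}{20857 - 70098}\right) \left(I{\left(228 \right)} + a{\left(-191,-183 \right)}\right) - -313980 = \left(-39525 + \frac{-38316 - 19626}{20857 - 70098}\right) \left(-2555 + \left(7 - 183\right)\right) - -313980 = \left(-39525 - \frac{57942}{-49241}\right) \left(-2555 - 176\right) + 313980 = \left(-39525 - - \frac{57942}{49241}\right) \left(-2731\right) + 313980 = \left(-39525 + \frac{57942}{49241}\right) \left(-2731\right) + 313980 = \left(- \frac{1946192583}{49241}\right) \left(-2731\right) + 313980 = \frac{5315051944173}{49241} + 313980 = \frac{5330512633353}{49241}$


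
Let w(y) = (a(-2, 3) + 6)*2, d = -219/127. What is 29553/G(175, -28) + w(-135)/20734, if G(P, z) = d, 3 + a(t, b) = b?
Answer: -12969914821/756791 ≈ -17138.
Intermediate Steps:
a(t, b) = -3 + b
d = -219/127 (d = -219*1/127 = -219/127 ≈ -1.7244)
G(P, z) = -219/127
w(y) = 12 (w(y) = ((-3 + 3) + 6)*2 = (0 + 6)*2 = 6*2 = 12)
29553/G(175, -28) + w(-135)/20734 = 29553/(-219/127) + 12/20734 = 29553*(-127/219) + 12*(1/20734) = -1251077/73 + 6/10367 = -12969914821/756791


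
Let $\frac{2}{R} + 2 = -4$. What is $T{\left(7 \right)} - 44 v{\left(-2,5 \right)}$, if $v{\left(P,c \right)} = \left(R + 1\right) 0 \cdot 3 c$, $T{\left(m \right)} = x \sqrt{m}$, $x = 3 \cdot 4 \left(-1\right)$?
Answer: $- 12 \sqrt{7} \approx -31.749$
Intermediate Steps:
$R = - \frac{1}{3}$ ($R = \frac{2}{-2 - 4} = \frac{2}{-6} = 2 \left(- \frac{1}{6}\right) = - \frac{1}{3} \approx -0.33333$)
$x = -12$ ($x = 12 \left(-1\right) = -12$)
$T{\left(m \right)} = - 12 \sqrt{m}$
$v{\left(P,c \right)} = 0$ ($v{\left(P,c \right)} = \left(- \frac{1}{3} + 1\right) 0 \cdot 3 c = \frac{2}{3} \cdot 0 \cdot 3 c = 0 \cdot 3 c = 0 c = 0$)
$T{\left(7 \right)} - 44 v{\left(-2,5 \right)} = - 12 \sqrt{7} - 0 = - 12 \sqrt{7} + 0 = - 12 \sqrt{7}$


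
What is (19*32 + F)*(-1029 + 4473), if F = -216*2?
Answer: 606144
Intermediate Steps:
F = -432
(19*32 + F)*(-1029 + 4473) = (19*32 - 432)*(-1029 + 4473) = (608 - 432)*3444 = 176*3444 = 606144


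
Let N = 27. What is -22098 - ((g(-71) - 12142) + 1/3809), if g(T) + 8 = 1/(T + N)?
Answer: -1667241243/167596 ≈ -9948.0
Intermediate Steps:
g(T) = -8 + 1/(27 + T) (g(T) = -8 + 1/(T + 27) = -8 + 1/(27 + T))
-22098 - ((g(-71) - 12142) + 1/3809) = -22098 - (((-215 - 8*(-71))/(27 - 71) - 12142) + 1/3809) = -22098 - (((-215 + 568)/(-44) - 12142) + 1/3809) = -22098 - ((-1/44*353 - 12142) + 1/3809) = -22098 - ((-353/44 - 12142) + 1/3809) = -22098 - (-534601/44 + 1/3809) = -22098 - 1*(-2036295165/167596) = -22098 + 2036295165/167596 = -1667241243/167596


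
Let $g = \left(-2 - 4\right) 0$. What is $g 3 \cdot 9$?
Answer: $0$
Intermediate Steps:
$g = 0$ ($g = \left(-6\right) 0 = 0$)
$g 3 \cdot 9 = 0 \cdot 3 \cdot 9 = 0 \cdot 9 = 0$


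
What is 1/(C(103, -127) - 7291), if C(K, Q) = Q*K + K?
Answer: -1/20269 ≈ -4.9336e-5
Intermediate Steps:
C(K, Q) = K + K*Q (C(K, Q) = K*Q + K = K + K*Q)
1/(C(103, -127) - 7291) = 1/(103*(1 - 127) - 7291) = 1/(103*(-126) - 7291) = 1/(-12978 - 7291) = 1/(-20269) = -1/20269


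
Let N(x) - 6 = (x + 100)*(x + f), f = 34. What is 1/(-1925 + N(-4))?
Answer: 1/961 ≈ 0.0010406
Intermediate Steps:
N(x) = 6 + (34 + x)*(100 + x) (N(x) = 6 + (x + 100)*(x + 34) = 6 + (100 + x)*(34 + x) = 6 + (34 + x)*(100 + x))
1/(-1925 + N(-4)) = 1/(-1925 + (3406 + (-4)² + 134*(-4))) = 1/(-1925 + (3406 + 16 - 536)) = 1/(-1925 + 2886) = 1/961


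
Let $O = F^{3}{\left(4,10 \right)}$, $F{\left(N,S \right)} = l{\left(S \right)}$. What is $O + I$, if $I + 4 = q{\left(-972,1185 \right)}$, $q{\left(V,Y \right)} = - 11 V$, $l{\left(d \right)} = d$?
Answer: $11688$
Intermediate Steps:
$F{\left(N,S \right)} = S$
$O = 1000$ ($O = 10^{3} = 1000$)
$I = 10688$ ($I = -4 - -10692 = -4 + 10692 = 10688$)
$O + I = 1000 + 10688 = 11688$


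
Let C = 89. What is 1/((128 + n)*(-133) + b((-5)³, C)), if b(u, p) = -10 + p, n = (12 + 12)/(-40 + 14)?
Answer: -13/218689 ≈ -5.9445e-5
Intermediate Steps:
n = -12/13 (n = 24/(-26) = 24*(-1/26) = -12/13 ≈ -0.92308)
1/((128 + n)*(-133) + b((-5)³, C)) = 1/((128 - 12/13)*(-133) + (-10 + 89)) = 1/((1652/13)*(-133) + 79) = 1/(-219716/13 + 79) = 1/(-218689/13) = -13/218689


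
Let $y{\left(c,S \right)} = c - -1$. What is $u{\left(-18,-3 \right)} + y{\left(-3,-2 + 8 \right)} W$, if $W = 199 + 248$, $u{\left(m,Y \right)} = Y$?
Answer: $-897$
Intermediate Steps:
$W = 447$
$y{\left(c,S \right)} = 1 + c$ ($y{\left(c,S \right)} = c + 1 = 1 + c$)
$u{\left(-18,-3 \right)} + y{\left(-3,-2 + 8 \right)} W = -3 + \left(1 - 3\right) 447 = -3 - 894 = -897$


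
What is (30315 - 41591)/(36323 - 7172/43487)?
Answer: -490359412/1579571129 ≈ -0.31044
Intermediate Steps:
(30315 - 41591)/(36323 - 7172/43487) = -11276/(36323 - 7172*1/43487) = -11276/(36323 - 7172/43487) = -11276/1579571129/43487 = -11276*43487/1579571129 = -490359412/1579571129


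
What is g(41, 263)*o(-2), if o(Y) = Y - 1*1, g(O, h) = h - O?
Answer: -666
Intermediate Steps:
o(Y) = -1 + Y (o(Y) = Y - 1 = -1 + Y)
g(41, 263)*o(-2) = (263 - 1*41)*(-1 - 2) = (263 - 41)*(-3) = 222*(-3) = -666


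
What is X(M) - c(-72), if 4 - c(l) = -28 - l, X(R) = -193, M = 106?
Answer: -153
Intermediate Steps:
c(l) = 32 + l (c(l) = 4 - (-28 - l) = 4 + (28 + l) = 32 + l)
X(M) - c(-72) = -193 - (32 - 72) = -193 - 1*(-40) = -193 + 40 = -153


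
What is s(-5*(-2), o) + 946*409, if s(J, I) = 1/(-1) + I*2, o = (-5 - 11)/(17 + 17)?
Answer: 6577505/17 ≈ 3.8691e+5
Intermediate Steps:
o = -8/17 (o = -16/34 = -16*1/34 = -8/17 ≈ -0.47059)
s(J, I) = -1 + 2*I
s(-5*(-2), o) + 946*409 = (-1 + 2*(-8/17)) + 946*409 = (-1 - 16/17) + 386914 = -33/17 + 386914 = 6577505/17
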